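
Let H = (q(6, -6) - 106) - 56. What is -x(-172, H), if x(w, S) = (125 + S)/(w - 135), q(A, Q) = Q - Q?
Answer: -37/307 ≈ -0.12052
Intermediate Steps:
q(A, Q) = 0
H = -162 (H = (0 - 106) - 56 = -106 - 56 = -162)
x(w, S) = (125 + S)/(-135 + w)
-x(-172, H) = -(125 - 162)/(-135 - 172) = -(-37)/(-307) = -(-1)*(-37)/307 = -1*37/307 = -37/307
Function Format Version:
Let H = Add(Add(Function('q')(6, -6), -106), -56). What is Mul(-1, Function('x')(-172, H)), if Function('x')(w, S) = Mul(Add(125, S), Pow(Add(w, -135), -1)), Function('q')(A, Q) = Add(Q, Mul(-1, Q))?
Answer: Rational(-37, 307) ≈ -0.12052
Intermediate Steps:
Function('q')(A, Q) = 0
H = -162 (H = Add(Add(0, -106), -56) = Add(-106, -56) = -162)
Function('x')(w, S) = Mul(Pow(Add(-135, w), -1), Add(125, S)) (Function('x')(w, S) = Mul(Add(125, S), Pow(Add(-135, w), -1)) = Mul(Pow(Add(-135, w), -1), Add(125, S)))
Mul(-1, Function('x')(-172, H)) = Mul(-1, Mul(Pow(Add(-135, -172), -1), Add(125, -162))) = Mul(-1, Mul(Pow(-307, -1), -37)) = Mul(-1, Mul(Rational(-1, 307), -37)) = Mul(-1, Rational(37, 307)) = Rational(-37, 307)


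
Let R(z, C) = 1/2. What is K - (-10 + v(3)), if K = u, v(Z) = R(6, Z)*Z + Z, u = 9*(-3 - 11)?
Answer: -241/2 ≈ -120.50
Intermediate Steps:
R(z, C) = ½
u = -126 (u = 9*(-14) = -126)
v(Z) = 3*Z/2 (v(Z) = Z/2 + Z = 3*Z/2)
K = -126
K - (-10 + v(3)) = -126 - (-10 + (3/2)*3) = -126 - (-10 + 9/2) = -126 - (-11)/2 = -126 - 1*(-11/2) = -126 + 11/2 = -241/2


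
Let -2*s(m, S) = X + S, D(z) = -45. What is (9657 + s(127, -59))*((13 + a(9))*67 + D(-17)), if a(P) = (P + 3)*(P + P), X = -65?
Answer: 148681262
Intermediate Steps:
a(P) = 2*P*(3 + P) (a(P) = (3 + P)*(2*P) = 2*P*(3 + P))
s(m, S) = 65/2 - S/2 (s(m, S) = -(-65 + S)/2 = 65/2 - S/2)
(9657 + s(127, -59))*((13 + a(9))*67 + D(-17)) = (9657 + (65/2 - ½*(-59)))*((13 + 2*9*(3 + 9))*67 - 45) = (9657 + (65/2 + 59/2))*((13 + 2*9*12)*67 - 45) = (9657 + 62)*((13 + 216)*67 - 45) = 9719*(229*67 - 45) = 9719*(15343 - 45) = 9719*15298 = 148681262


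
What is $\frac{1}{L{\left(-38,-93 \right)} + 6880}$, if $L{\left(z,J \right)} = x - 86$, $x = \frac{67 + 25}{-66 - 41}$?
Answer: $\frac{107}{726866} \approx 0.00014721$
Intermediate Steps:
$x = - \frac{92}{107}$ ($x = \frac{92}{-107} = 92 \left(- \frac{1}{107}\right) = - \frac{92}{107} \approx -0.85981$)
$L{\left(z,J \right)} = - \frac{9294}{107}$ ($L{\left(z,J \right)} = - \frac{92}{107} - 86 = - \frac{9294}{107}$)
$\frac{1}{L{\left(-38,-93 \right)} + 6880} = \frac{1}{- \frac{9294}{107} + 6880} = \frac{1}{\frac{726866}{107}} = \frac{107}{726866}$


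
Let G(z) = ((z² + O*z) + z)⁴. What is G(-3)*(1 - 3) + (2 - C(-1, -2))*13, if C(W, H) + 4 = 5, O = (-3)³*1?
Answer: -114579509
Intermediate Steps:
O = -27 (O = -27*1 = -27)
C(W, H) = 1 (C(W, H) = -4 + 5 = 1)
G(z) = (z² - 26*z)⁴ (G(z) = ((z² - 27*z) + z)⁴ = (z² - 26*z)⁴)
G(-3)*(1 - 3) + (2 - C(-1, -2))*13 = ((-3)⁴*(-26 - 3)⁴)*(1 - 3) + (2 - 1*1)*13 = (81*(-29)⁴)*(-2) + (2 - 1)*13 = (81*707281)*(-2) + 1*13 = 57289761*(-2) + 13 = -114579522 + 13 = -114579509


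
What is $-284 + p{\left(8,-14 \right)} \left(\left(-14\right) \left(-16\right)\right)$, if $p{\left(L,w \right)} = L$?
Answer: $1508$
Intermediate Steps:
$-284 + p{\left(8,-14 \right)} \left(\left(-14\right) \left(-16\right)\right) = -284 + 8 \left(\left(-14\right) \left(-16\right)\right) = -284 + 8 \cdot 224 = -284 + 1792 = 1508$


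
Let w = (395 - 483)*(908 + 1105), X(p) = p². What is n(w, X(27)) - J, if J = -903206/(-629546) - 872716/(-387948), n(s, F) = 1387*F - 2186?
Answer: 30801613155076559/30528888951 ≈ 1.0089e+6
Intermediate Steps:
w = -177144 (w = -88*2013 = -177144)
n(s, F) = -2186 + 1387*F
J = 112476478528/30528888951 (J = -903206*(-1/629546) - 872716*(-1/387948) = 451603/314773 + 218179/96987 = 112476478528/30528888951 ≈ 3.6843)
n(w, X(27)) - J = (-2186 + 1387*27²) - 1*112476478528/30528888951 = (-2186 + 1387*729) - 112476478528/30528888951 = (-2186 + 1011123) - 112476478528/30528888951 = 1008937 - 112476478528/30528888951 = 30801613155076559/30528888951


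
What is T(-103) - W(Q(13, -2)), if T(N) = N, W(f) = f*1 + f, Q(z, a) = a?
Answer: -99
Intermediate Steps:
W(f) = 2*f (W(f) = f + f = 2*f)
T(-103) - W(Q(13, -2)) = -103 - 2*(-2) = -103 - 1*(-4) = -103 + 4 = -99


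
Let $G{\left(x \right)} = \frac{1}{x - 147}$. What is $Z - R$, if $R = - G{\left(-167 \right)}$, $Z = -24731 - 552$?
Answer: $- \frac{7938863}{314} \approx -25283.0$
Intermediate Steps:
$Z = -25283$ ($Z = -24731 - 552 = -25283$)
$G{\left(x \right)} = \frac{1}{-147 + x}$
$R = \frac{1}{314}$ ($R = - \frac{1}{-147 - 167} = - \frac{1}{-314} = \left(-1\right) \left(- \frac{1}{314}\right) = \frac{1}{314} \approx 0.0031847$)
$Z - R = -25283 - \frac{1}{314} = - \frac{7938863}{314}$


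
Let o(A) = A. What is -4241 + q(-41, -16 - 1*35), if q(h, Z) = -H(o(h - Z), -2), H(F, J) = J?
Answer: -4239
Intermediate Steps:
q(h, Z) = 2 (q(h, Z) = -1*(-2) = 2)
-4241 + q(-41, -16 - 1*35) = -4241 + 2 = -4239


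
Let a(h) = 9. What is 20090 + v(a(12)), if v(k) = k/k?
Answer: 20091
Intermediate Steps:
v(k) = 1
20090 + v(a(12)) = 20090 + 1 = 20091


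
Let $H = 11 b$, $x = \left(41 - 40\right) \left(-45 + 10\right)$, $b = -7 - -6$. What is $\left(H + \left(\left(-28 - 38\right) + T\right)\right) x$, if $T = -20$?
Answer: $3395$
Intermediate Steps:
$b = -1$ ($b = -7 + 6 = -1$)
$x = -35$ ($x = 1 \left(-35\right) = -35$)
$H = -11$ ($H = 11 \left(-1\right) = -11$)
$\left(H + \left(\left(-28 - 38\right) + T\right)\right) x = \left(-11 - 86\right) \left(-35\right) = \left(-97\right) \left(-35\right) = 3395$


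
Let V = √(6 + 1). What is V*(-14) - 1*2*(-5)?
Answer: 10 - 14*√7 ≈ -27.041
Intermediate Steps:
V = √7 ≈ 2.6458
V*(-14) - 1*2*(-5) = √7*(-14) - 1*2*(-5) = -14*√7 - 2*(-5) = -14*√7 + 10 = 10 - 14*√7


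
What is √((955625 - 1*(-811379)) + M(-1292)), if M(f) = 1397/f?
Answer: 7*√15048950817/646 ≈ 1329.3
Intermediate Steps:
√((955625 - 1*(-811379)) + M(-1292)) = √((955625 - 1*(-811379)) + 1397/(-1292)) = √((955625 + 811379) + 1397*(-1/1292)) = √(1767004 - 1397/1292) = √(2282967771/1292) = 7*√15048950817/646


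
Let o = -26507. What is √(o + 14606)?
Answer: I*√11901 ≈ 109.09*I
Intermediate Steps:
√(o + 14606) = √(-26507 + 14606) = √(-11901) = I*√11901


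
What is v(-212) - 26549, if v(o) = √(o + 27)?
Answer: -26549 + I*√185 ≈ -26549.0 + 13.601*I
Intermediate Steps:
v(o) = √(27 + o)
v(-212) - 26549 = √(27 - 212) - 26549 = √(-185) - 26549 = I*√185 - 26549 = -26549 + I*√185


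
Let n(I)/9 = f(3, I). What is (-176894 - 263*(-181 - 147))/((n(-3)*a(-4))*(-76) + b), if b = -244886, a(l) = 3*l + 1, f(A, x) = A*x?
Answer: 45315/156301 ≈ 0.28992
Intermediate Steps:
a(l) = 1 + 3*l
n(I) = 27*I (n(I) = 9*(3*I) = 27*I)
(-176894 - 263*(-181 - 147))/((n(-3)*a(-4))*(-76) + b) = (-176894 - 263*(-181 - 147))/(((27*(-3))*(1 + 3*(-4)))*(-76) - 244886) = (-176894 - 263*(-328))/(-81*(1 - 12)*(-76) - 244886) = (-176894 + 86264)/(-81*(-11)*(-76) - 244886) = -90630/(891*(-76) - 244886) = -90630/(-67716 - 244886) = -90630/(-312602) = -90630*(-1/312602) = 45315/156301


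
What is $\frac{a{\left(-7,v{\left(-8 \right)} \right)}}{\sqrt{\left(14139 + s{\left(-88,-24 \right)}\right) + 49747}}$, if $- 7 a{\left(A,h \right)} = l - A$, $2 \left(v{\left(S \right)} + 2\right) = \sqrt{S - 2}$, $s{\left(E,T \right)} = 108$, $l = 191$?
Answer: $- \frac{99 \sqrt{1306}}{31997} \approx -0.11181$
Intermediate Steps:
$v{\left(S \right)} = -2 + \frac{\sqrt{-2 + S}}{2}$ ($v{\left(S \right)} = -2 + \frac{\sqrt{S - 2}}{2} = -2 + \frac{\sqrt{-2 + S}}{2}$)
$a{\left(A,h \right)} = - \frac{191}{7} + \frac{A}{7}$ ($a{\left(A,h \right)} = - \frac{191 - A}{7} = - \frac{191}{7} + \frac{A}{7}$)
$\frac{a{\left(-7,v{\left(-8 \right)} \right)}}{\sqrt{\left(14139 + s{\left(-88,-24 \right)}\right) + 49747}} = \frac{- \frac{191}{7} + \frac{1}{7} \left(-7\right)}{\sqrt{\left(14139 + 108\right) + 49747}} = \frac{- \frac{191}{7} - 1}{\sqrt{14247 + 49747}} = - \frac{198}{7 \sqrt{63994}} = - \frac{198}{7 \cdot 7 \sqrt{1306}} = - \frac{198 \frac{\sqrt{1306}}{9142}}{7} = - \frac{99 \sqrt{1306}}{31997}$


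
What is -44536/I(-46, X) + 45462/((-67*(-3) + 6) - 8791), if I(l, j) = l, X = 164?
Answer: 95051443/98716 ≈ 962.88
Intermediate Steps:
-44536/I(-46, X) + 45462/((-67*(-3) + 6) - 8791) = -44536/(-46) + 45462/((-67*(-3) + 6) - 8791) = -44536*(-1/46) + 45462/((201 + 6) - 8791) = 22268/23 + 45462/(207 - 8791) = 22268/23 + 45462/(-8584) = 22268/23 + 45462*(-1/8584) = 22268/23 - 22731/4292 = 95051443/98716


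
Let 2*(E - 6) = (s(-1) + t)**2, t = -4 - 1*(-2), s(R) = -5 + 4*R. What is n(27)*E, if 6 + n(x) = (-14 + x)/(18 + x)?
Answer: -34181/90 ≈ -379.79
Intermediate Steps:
t = -2 (t = -4 + 2 = -2)
n(x) = -6 + (-14 + x)/(18 + x)
E = 133/2 (E = 6 + ((-5 + 4*(-1)) - 2)**2/2 = 6 + ((-5 - 4) - 2)**2/2 = 6 + (-9 - 2)**2/2 = 6 + (1/2)*(-11)**2 = 6 + (1/2)*121 = 6 + 121/2 = 133/2 ≈ 66.500)
n(27)*E = ((-122 - 5*27)/(18 + 27))*(133/2) = ((-122 - 135)/45)*(133/2) = ((1/45)*(-257))*(133/2) = -257/45*133/2 = -34181/90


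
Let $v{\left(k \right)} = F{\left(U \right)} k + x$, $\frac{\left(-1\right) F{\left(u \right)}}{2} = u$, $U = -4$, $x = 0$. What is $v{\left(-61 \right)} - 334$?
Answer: $-822$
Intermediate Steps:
$F{\left(u \right)} = - 2 u$
$v{\left(k \right)} = 8 k$ ($v{\left(k \right)} = \left(-2\right) \left(-4\right) k + 0 = 8 k + 0 = 8 k$)
$v{\left(-61 \right)} - 334 = 8 \left(-61\right) - 334 = -488 - 334 = -822$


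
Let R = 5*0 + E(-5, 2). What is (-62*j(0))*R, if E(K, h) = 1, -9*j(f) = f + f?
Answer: 0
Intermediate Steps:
j(f) = -2*f/9 (j(f) = -(f + f)/9 = -2*f/9)
R = 1 (R = 5*0 + 1 = 0 + 1 = 1)
(-62*j(0))*R = -(-124)*0/9*1 = -62*0*1 = 0*1 = 0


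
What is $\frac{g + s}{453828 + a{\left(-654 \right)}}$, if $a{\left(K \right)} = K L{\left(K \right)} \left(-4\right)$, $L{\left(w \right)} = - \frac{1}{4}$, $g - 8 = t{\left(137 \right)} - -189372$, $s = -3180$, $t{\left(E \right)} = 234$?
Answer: $\frac{93217}{226587} \approx 0.4114$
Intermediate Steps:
$g = 189614$ ($g = 8 + \left(234 - -189372\right) = 8 + \left(234 + 189372\right) = 8 + 189606 = 189614$)
$L{\left(w \right)} = - \frac{1}{4}$ ($L{\left(w \right)} = \left(-1\right) \frac{1}{4} = - \frac{1}{4}$)
$a{\left(K \right)} = K$ ($a{\left(K \right)} = K \left(- \frac{1}{4}\right) \left(-4\right) = - \frac{K}{4} \left(-4\right) = K$)
$\frac{g + s}{453828 + a{\left(-654 \right)}} = \frac{189614 - 3180}{453828 - 654} = \frac{186434}{453174} = 186434 \cdot \frac{1}{453174} = \frac{93217}{226587}$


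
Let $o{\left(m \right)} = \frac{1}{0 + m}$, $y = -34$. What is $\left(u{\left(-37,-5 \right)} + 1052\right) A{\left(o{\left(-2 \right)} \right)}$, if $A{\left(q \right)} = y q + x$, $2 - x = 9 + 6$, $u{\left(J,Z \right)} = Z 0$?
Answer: $4208$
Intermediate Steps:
$o{\left(m \right)} = \frac{1}{m}$
$u{\left(J,Z \right)} = 0$
$x = -13$ ($x = 2 - \left(9 + 6\right) = 2 - 15 = -13$)
$A{\left(q \right)} = -13 - 34 q$ ($A{\left(q \right)} = - 34 q - 13 = -13 - 34 q$)
$\left(u{\left(-37,-5 \right)} + 1052\right) A{\left(o{\left(-2 \right)} \right)} = \left(0 + 1052\right) \left(-13 - \frac{34}{-2}\right) = 1052 \left(-13 - -17\right) = 1052 \left(-13 + 17\right) = 1052 \cdot 4 = 4208$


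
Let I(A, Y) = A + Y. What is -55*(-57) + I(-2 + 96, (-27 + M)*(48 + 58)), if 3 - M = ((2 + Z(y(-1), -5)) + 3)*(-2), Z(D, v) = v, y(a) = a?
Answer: 685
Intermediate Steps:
M = 3 (M = 3 - ((2 - 5) + 3)*(-2) = 3 - (-3 + 3)*(-2) = 3 - 0*(-2) = 3 - 1*0 = 3 + 0 = 3)
-55*(-57) + I(-2 + 96, (-27 + M)*(48 + 58)) = -55*(-57) + ((-2 + 96) + (-27 + 3)*(48 + 58)) = 3135 + (94 - 24*106) = 3135 + (94 - 2544) = 3135 - 2450 = 685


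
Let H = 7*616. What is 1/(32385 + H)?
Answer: 1/36697 ≈ 2.7250e-5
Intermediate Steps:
H = 4312
1/(32385 + H) = 1/(32385 + 4312) = 1/36697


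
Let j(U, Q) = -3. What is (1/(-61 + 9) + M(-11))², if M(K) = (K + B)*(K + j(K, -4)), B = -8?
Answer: 191296561/2704 ≈ 70746.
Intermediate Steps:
M(K) = (-8 + K)*(-3 + K) (M(K) = (K - 8)*(K - 3) = (-8 + K)*(-3 + K))
(1/(-61 + 9) + M(-11))² = (1/(-61 + 9) + (24 + (-11)² - 11*(-11)))² = (1/(-52) + (24 + 121 + 121))² = (-1/52 + 266)² = (13831/52)² = 191296561/2704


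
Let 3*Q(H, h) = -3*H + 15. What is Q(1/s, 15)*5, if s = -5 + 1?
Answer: 105/4 ≈ 26.250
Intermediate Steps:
s = -4
Q(H, h) = 5 - H (Q(H, h) = (-3*H + 15)/3 = (15 - 3*H)/3 = 5 - H)
Q(1/s, 15)*5 = (5 - 1/(-4))*5 = (5 - 1*(-¼))*5 = (5 + ¼)*5 = (21/4)*5 = 105/4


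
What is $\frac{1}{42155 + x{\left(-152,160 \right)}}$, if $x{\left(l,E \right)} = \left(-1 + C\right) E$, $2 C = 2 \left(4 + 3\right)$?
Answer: $\frac{1}{43115} \approx 2.3194 \cdot 10^{-5}$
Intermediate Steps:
$C = 7$ ($C = \frac{2 \left(4 + 3\right)}{2} = \frac{2 \cdot 7}{2} = \frac{1}{2} \cdot 14 = 7$)
$x{\left(l,E \right)} = 6 E$ ($x{\left(l,E \right)} = \left(-1 + 7\right) E = 6 E$)
$\frac{1}{42155 + x{\left(-152,160 \right)}} = \frac{1}{42155 + 6 \cdot 160} = \frac{1}{42155 + 960} = \frac{1}{43115}$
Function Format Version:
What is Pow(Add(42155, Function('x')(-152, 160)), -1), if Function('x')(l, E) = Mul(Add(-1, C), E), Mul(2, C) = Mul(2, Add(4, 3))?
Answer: Rational(1, 43115) ≈ 2.3194e-5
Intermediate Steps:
C = 7 (C = Mul(Rational(1, 2), Mul(2, Add(4, 3))) = Mul(Rational(1, 2), Mul(2, 7)) = Mul(Rational(1, 2), 14) = 7)
Function('x')(l, E) = Mul(6, E) (Function('x')(l, E) = Mul(Add(-1, 7), E) = Mul(6, E))
Pow(Add(42155, Function('x')(-152, 160)), -1) = Pow(Add(42155, Mul(6, 160)), -1) = Pow(Add(42155, 960), -1) = Pow(43115, -1) = Rational(1, 43115)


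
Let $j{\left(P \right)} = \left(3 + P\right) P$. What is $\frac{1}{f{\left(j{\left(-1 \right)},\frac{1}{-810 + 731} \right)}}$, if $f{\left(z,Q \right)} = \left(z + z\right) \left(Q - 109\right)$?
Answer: $\frac{79}{34448} \approx 0.0022933$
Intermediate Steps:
$j{\left(P \right)} = P \left(3 + P\right)$
$f{\left(z,Q \right)} = 2 z \left(-109 + Q\right)$
$\frac{1}{f{\left(j{\left(-1 \right)},\frac{1}{-810 + 731} \right)}} = \frac{1}{2 \left(- (3 - 1)\right) \left(-109 + \frac{1}{-810 + 731}\right)} = \frac{1}{2 \left(\left(-1\right) 2\right) \left(-109 + \frac{1}{-79}\right)} = \frac{1}{2 \left(-2\right) \left(-109 - \frac{1}{79}\right)} = \frac{1}{2 \left(-2\right) \left(- \frac{8612}{79}\right)} = \frac{1}{\frac{34448}{79}} = \frac{79}{34448}$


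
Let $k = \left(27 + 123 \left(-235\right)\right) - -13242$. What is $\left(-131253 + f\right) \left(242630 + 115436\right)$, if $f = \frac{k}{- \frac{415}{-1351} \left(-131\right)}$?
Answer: $- \frac{2547440902399194}{54365} \approx -4.6858 \cdot 10^{10}$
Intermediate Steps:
$k = -15636$ ($k = \left(27 - 28905\right) + 13242 = -28878 + 13242 = -15636$)
$f = \frac{21124236}{54365}$ ($f = - \frac{15636}{- \frac{415}{-1351} \left(-131\right)} = - \frac{15636}{\left(-415\right) \left(- \frac{1}{1351}\right) \left(-131\right)} = - \frac{15636}{\frac{415}{1351} \left(-131\right)} = - \frac{15636}{- \frac{54365}{1351}} = \left(-15636\right) \left(- \frac{1351}{54365}\right) = \frac{21124236}{54365} \approx 388.56$)
$\left(-131253 + f\right) \left(242630 + 115436\right) = \left(-131253 + \frac{21124236}{54365}\right) \left(242630 + 115436\right) = \left(- \frac{7114445109}{54365}\right) 358066 = - \frac{2547440902399194}{54365}$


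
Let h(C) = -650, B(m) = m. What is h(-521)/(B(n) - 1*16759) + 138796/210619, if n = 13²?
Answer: 243952799/349416921 ≈ 0.69817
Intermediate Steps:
n = 169
h(-521)/(B(n) - 1*16759) + 138796/210619 = -650/(169 - 1*16759) + 138796/210619 = -650/(169 - 16759) + 138796*(1/210619) = -650/(-16590) + 138796/210619 = -650*(-1/16590) + 138796/210619 = 65/1659 + 138796/210619 = 243952799/349416921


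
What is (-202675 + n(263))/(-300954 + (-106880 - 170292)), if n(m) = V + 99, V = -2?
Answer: 101289/289063 ≈ 0.35040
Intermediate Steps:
n(m) = 97 (n(m) = -2 + 99 = 97)
(-202675 + n(263))/(-300954 + (-106880 - 170292)) = (-202675 + 97)/(-300954 + (-106880 - 170292)) = -202578/(-300954 - 277172) = -202578/(-578126) = -202578*(-1/578126) = 101289/289063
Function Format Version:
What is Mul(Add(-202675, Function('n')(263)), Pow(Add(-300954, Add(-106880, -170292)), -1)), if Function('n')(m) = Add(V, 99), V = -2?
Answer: Rational(101289, 289063) ≈ 0.35040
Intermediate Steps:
Function('n')(m) = 97 (Function('n')(m) = Add(-2, 99) = 97)
Mul(Add(-202675, Function('n')(263)), Pow(Add(-300954, Add(-106880, -170292)), -1)) = Mul(Add(-202675, 97), Pow(Add(-300954, Add(-106880, -170292)), -1)) = Mul(-202578, Pow(Add(-300954, -277172), -1)) = Mul(-202578, Pow(-578126, -1)) = Mul(-202578, Rational(-1, 578126)) = Rational(101289, 289063)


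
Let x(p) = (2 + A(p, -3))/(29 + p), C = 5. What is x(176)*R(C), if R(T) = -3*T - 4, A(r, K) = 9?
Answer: -209/205 ≈ -1.0195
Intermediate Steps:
R(T) = -4 - 3*T
x(p) = 11/(29 + p) (x(p) = (2 + 9)/(29 + p) = 11/(29 + p))
x(176)*R(C) = (11/(29 + 176))*(-4 - 3*5) = (11/205)*(-4 - 15) = (11*(1/205))*(-19) = (11/205)*(-19) = -209/205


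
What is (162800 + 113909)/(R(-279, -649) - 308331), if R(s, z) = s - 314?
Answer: -16277/18172 ≈ -0.89572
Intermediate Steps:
R(s, z) = -314 + s
(162800 + 113909)/(R(-279, -649) - 308331) = (162800 + 113909)/((-314 - 279) - 308331) = 276709/(-593 - 308331) = 276709/(-308924) = 276709*(-1/308924) = -16277/18172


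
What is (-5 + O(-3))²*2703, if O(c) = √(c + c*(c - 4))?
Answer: 116229 - 81090*√2 ≈ 1550.4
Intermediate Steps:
O(c) = √(c + c*(-4 + c))
(-5 + O(-3))²*2703 = (-5 + √(-3*(-3 - 3)))²*2703 = (-5 + √(-3*(-6)))²*2703 = (-5 + √18)²*2703 = (-5 + 3*√2)²*2703 = 2703*(-5 + 3*√2)²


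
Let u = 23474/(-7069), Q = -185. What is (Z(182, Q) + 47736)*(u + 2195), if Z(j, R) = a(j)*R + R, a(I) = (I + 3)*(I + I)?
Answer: -192273301260369/7069 ≈ -2.7200e+10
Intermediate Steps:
a(I) = 2*I*(3 + I) (a(I) = (3 + I)*(2*I) = 2*I*(3 + I))
u = -23474/7069 (u = 23474*(-1/7069) = -23474/7069 ≈ -3.3207)
Z(j, R) = R + 2*R*j*(3 + j) (Z(j, R) = (2*j*(3 + j))*R + R = 2*R*j*(3 + j) + R = R + 2*R*j*(3 + j))
(Z(182, Q) + 47736)*(u + 2195) = (-185*(1 + 2*182*(3 + 182)) + 47736)*(-23474/7069 + 2195) = (-185*(1 + 2*182*185) + 47736)*(15492981/7069) = (-185*(1 + 67340) + 47736)*(15492981/7069) = (-185*67341 + 47736)*(15492981/7069) = (-12458085 + 47736)*(15492981/7069) = -12410349*15492981/7069 = -192273301260369/7069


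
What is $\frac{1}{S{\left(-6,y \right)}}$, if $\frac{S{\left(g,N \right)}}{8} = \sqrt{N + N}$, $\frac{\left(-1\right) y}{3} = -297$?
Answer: $\frac{\sqrt{22}}{1584} \approx 0.0029611$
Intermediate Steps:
$y = 891$ ($y = \left(-3\right) \left(-297\right) = 891$)
$S{\left(g,N \right)} = 8 \sqrt{2} \sqrt{N}$ ($S{\left(g,N \right)} = 8 \sqrt{N + N} = 8 \sqrt{2 N} = 8 \sqrt{2} \sqrt{N}$)
$\frac{1}{S{\left(-6,y \right)}} = \frac{1}{8 \sqrt{2} \sqrt{891}} = \frac{1}{8 \sqrt{2} \cdot 9 \sqrt{11}} = \frac{1}{72 \sqrt{22}} = \frac{\sqrt{22}}{1584}$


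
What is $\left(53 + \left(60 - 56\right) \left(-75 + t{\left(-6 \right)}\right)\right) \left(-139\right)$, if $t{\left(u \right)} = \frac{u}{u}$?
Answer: $33777$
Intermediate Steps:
$t{\left(u \right)} = 1$
$\left(53 + \left(60 - 56\right) \left(-75 + t{\left(-6 \right)}\right)\right) \left(-139\right) = \left(53 + \left(60 - 56\right) \left(-75 + 1\right)\right) \left(-139\right) = \left(53 + 4 \left(-74\right)\right) \left(-139\right) = \left(53 - 296\right) \left(-139\right) = \left(-243\right) \left(-139\right) = 33777$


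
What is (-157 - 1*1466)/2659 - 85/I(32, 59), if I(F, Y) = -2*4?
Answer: 213031/21272 ≈ 10.015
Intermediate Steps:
I(F, Y) = -8
(-157 - 1*1466)/2659 - 85/I(32, 59) = (-157 - 1*1466)/2659 - 85/(-8) = (-157 - 1466)*(1/2659) - 85*(-1/8) = -1623*1/2659 + 85/8 = -1623/2659 + 85/8 = 213031/21272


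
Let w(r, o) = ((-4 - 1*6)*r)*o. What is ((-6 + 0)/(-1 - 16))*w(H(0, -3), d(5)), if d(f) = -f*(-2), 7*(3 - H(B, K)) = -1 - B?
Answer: -13200/119 ≈ -110.92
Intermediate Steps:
H(B, K) = 22/7 + B/7 (H(B, K) = 3 - (-1 - B)/7 = 3 + (⅐ + B/7) = 22/7 + B/7)
d(f) = 2*f (d(f) = -(-2)*f = 2*f)
w(r, o) = -10*o*r (w(r, o) = ((-4 - 6)*r)*o = (-10*r)*o = -10*o*r)
((-6 + 0)/(-1 - 16))*w(H(0, -3), d(5)) = ((-6 + 0)/(-1 - 16))*(-10*2*5*(22/7 + (⅐)*0)) = (-6/(-17))*(-10*10*(22/7 + 0)) = (-6*(-1/17))*(-10*10*22/7) = (6/17)*(-2200/7) = -13200/119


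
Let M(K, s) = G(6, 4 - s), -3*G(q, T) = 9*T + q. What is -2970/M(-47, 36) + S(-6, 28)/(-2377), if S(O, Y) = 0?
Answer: -1485/47 ≈ -31.596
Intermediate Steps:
G(q, T) = -3*T - q/3 (G(q, T) = -(9*T + q)/3 = -(q + 9*T)/3 = -3*T - q/3)
M(K, s) = -14 + 3*s (M(K, s) = -3*(4 - s) - 1/3*6 = (-12 + 3*s) - 2 = -14 + 3*s)
-2970/M(-47, 36) + S(-6, 28)/(-2377) = -2970/(-14 + 3*36) + 0/(-2377) = -2970/(-14 + 108) + 0*(-1/2377) = -2970/94 + 0 = -2970*1/94 + 0 = -1485/47 + 0 = -1485/47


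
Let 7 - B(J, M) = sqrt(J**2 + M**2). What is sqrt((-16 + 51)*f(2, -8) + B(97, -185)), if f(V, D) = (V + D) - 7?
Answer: sqrt(-448 - sqrt(43634)) ≈ 25.63*I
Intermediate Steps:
f(V, D) = -7 + D + V (f(V, D) = (D + V) - 7 = -7 + D + V)
B(J, M) = 7 - sqrt(J**2 + M**2)
sqrt((-16 + 51)*f(2, -8) + B(97, -185)) = sqrt((-16 + 51)*(-7 - 8 + 2) + (7 - sqrt(97**2 + (-185)**2))) = sqrt(35*(-13) + (7 - sqrt(9409 + 34225))) = sqrt(-455 + (7 - sqrt(43634))) = sqrt(-448 - sqrt(43634))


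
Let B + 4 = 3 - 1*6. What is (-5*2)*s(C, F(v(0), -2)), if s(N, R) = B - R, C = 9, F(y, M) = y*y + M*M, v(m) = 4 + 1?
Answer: 360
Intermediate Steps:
v(m) = 5
F(y, M) = M² + y² (F(y, M) = y² + M² = M² + y²)
B = -7 (B = -4 + (3 - 1*6) = -4 + (3 - 6) = -4 - 3 = -7)
s(N, R) = -7 - R
(-5*2)*s(C, F(v(0), -2)) = (-5*2)*(-7 - ((-2)² + 5²)) = -10*(-7 - (4 + 25)) = -10*(-7 - 1*29) = -10*(-7 - 29) = -10*(-36) = 360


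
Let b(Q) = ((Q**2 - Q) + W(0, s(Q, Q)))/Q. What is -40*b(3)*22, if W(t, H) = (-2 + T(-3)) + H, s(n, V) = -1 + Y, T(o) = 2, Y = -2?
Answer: -880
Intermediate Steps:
s(n, V) = -3 (s(n, V) = -1 - 2 = -3)
W(t, H) = H (W(t, H) = (-2 + 2) + H = 0 + H = H)
b(Q) = (-3 + Q**2 - Q)/Q (b(Q) = ((Q**2 - Q) - 3)/Q = (-3 + Q**2 - Q)/Q)
-40*b(3)*22 = -40*(-1 + 3 - 3/3)*22 = -40*(-1 + 3 - 3*1/3)*22 = -40*(-1 + 3 - 1)*22 = -40*1*22 = -40*22 = -880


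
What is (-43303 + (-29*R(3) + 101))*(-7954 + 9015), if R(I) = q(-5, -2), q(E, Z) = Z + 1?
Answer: -45806553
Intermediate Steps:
q(E, Z) = 1 + Z
R(I) = -1 (R(I) = 1 - 2 = -1)
(-43303 + (-29*R(3) + 101))*(-7954 + 9015) = (-43303 + (-29*(-1) + 101))*(-7954 + 9015) = (-43303 + (29 + 101))*1061 = (-43303 + 130)*1061 = -43173*1061 = -45806553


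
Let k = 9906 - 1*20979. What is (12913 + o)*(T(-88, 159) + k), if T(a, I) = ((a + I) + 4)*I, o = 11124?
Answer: 20479524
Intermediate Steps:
T(a, I) = I*(4 + I + a) (T(a, I) = ((I + a) + 4)*I = (4 + I + a)*I = I*(4 + I + a))
k = -11073 (k = 9906 - 20979 = -11073)
(12913 + o)*(T(-88, 159) + k) = (12913 + 11124)*(159*(4 + 159 - 88) - 11073) = 24037*(159*75 - 11073) = 24037*(11925 - 11073) = 24037*852 = 20479524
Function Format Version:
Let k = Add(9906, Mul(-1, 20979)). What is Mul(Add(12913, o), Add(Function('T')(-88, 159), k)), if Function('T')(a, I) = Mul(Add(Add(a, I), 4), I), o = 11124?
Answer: 20479524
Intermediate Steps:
Function('T')(a, I) = Mul(I, Add(4, I, a)) (Function('T')(a, I) = Mul(Add(Add(I, a), 4), I) = Mul(Add(4, I, a), I) = Mul(I, Add(4, I, a)))
k = -11073 (k = Add(9906, -20979) = -11073)
Mul(Add(12913, o), Add(Function('T')(-88, 159), k)) = Mul(Add(12913, 11124), Add(Mul(159, Add(4, 159, -88)), -11073)) = Mul(24037, Add(Mul(159, 75), -11073)) = Mul(24037, Add(11925, -11073)) = Mul(24037, 852) = 20479524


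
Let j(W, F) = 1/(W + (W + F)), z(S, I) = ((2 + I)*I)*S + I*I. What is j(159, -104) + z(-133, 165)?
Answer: -778444259/214 ≈ -3.6376e+6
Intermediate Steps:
z(S, I) = I**2 + I*S*(2 + I) (z(S, I) = (I*(2 + I))*S + I**2 = I*S*(2 + I) + I**2 = I**2 + I*S*(2 + I))
j(W, F) = 1/(F + 2*W) (j(W, F) = 1/(W + (F + W)) = 1/(F + 2*W))
j(159, -104) + z(-133, 165) = 1/(-104 + 2*159) + 165*(165 + 2*(-133) + 165*(-133)) = 1/(-104 + 318) + 165*(165 - 266 - 21945) = 1/214 + 165*(-22046) = 1/214 - 3637590 = -778444259/214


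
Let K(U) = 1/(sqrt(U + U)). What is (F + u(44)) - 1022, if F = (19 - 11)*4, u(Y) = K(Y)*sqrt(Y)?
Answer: -990 + sqrt(2)/2 ≈ -989.29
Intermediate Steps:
K(U) = sqrt(2)/(2*sqrt(U)) (K(U) = 1/(sqrt(2*U)) = 1/(sqrt(2)*sqrt(U)) = sqrt(2)/(2*sqrt(U)))
u(Y) = sqrt(2)/2 (u(Y) = (sqrt(2)/(2*sqrt(Y)))*sqrt(Y) = sqrt(2)/2)
F = 32 (F = 8*4 = 32)
(F + u(44)) - 1022 = (32 + sqrt(2)/2) - 1022 = -990 + sqrt(2)/2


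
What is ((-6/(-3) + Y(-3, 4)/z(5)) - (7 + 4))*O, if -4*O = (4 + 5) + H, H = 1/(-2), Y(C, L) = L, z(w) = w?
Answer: 697/40 ≈ 17.425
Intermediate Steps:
H = -½ ≈ -0.50000
O = -17/8 (O = -((4 + 5) - ½)/4 = -(9 - ½)/4 = -¼*17/2 = -17/8 ≈ -2.1250)
((-6/(-3) + Y(-3, 4)/z(5)) - (7 + 4))*O = ((-6/(-3) + 4/5) - (7 + 4))*(-17/8) = ((-6*(-⅓) + 4*(⅕)) - 1*11)*(-17/8) = ((2 + ⅘) - 11)*(-17/8) = (14/5 - 11)*(-17/8) = -41/5*(-17/8) = 697/40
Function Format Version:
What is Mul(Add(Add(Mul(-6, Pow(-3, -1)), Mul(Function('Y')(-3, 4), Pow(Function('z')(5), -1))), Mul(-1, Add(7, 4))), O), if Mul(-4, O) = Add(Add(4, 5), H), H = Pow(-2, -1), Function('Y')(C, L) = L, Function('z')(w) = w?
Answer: Rational(697, 40) ≈ 17.425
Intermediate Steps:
H = Rational(-1, 2) ≈ -0.50000
O = Rational(-17, 8) (O = Mul(Rational(-1, 4), Add(Add(4, 5), Rational(-1, 2))) = Mul(Rational(-1, 4), Add(9, Rational(-1, 2))) = Mul(Rational(-1, 4), Rational(17, 2)) = Rational(-17, 8) ≈ -2.1250)
Mul(Add(Add(Mul(-6, Pow(-3, -1)), Mul(Function('Y')(-3, 4), Pow(Function('z')(5), -1))), Mul(-1, Add(7, 4))), O) = Mul(Add(Add(Mul(-6, Pow(-3, -1)), Mul(4, Pow(5, -1))), Mul(-1, Add(7, 4))), Rational(-17, 8)) = Mul(Add(Add(Mul(-6, Rational(-1, 3)), Mul(4, Rational(1, 5))), Mul(-1, 11)), Rational(-17, 8)) = Mul(Add(Add(2, Rational(4, 5)), -11), Rational(-17, 8)) = Mul(Add(Rational(14, 5), -11), Rational(-17, 8)) = Mul(Rational(-41, 5), Rational(-17, 8)) = Rational(697, 40)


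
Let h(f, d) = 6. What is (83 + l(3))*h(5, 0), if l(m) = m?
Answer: 516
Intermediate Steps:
(83 + l(3))*h(5, 0) = (83 + 3)*6 = 86*6 = 516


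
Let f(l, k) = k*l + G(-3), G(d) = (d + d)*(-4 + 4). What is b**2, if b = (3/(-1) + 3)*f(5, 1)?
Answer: 0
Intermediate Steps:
G(d) = 0 (G(d) = (2*d)*0 = 0)
f(l, k) = k*l (f(l, k) = k*l + 0 = k*l)
b = 0 (b = (3/(-1) + 3)*(1*5) = (3*(-1) + 3)*5 = (-3 + 3)*5 = 0*5 = 0)
b**2 = 0**2 = 0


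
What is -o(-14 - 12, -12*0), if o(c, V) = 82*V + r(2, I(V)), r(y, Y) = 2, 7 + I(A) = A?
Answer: -2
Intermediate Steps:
I(A) = -7 + A
o(c, V) = 2 + 82*V (o(c, V) = 82*V + 2 = 2 + 82*V)
-o(-14 - 12, -12*0) = -(2 + 82*(-12*0)) = -(2 + 82*0) = -(2 + 0) = -1*2 = -2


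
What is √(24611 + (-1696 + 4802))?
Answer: √27717 ≈ 166.48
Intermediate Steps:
√(24611 + (-1696 + 4802)) = √(24611 + 3106) = √27717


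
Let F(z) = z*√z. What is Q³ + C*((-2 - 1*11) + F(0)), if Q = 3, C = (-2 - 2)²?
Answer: -181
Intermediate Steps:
F(z) = z^(3/2)
C = 16 (C = (-4)² = 16)
Q³ + C*((-2 - 1*11) + F(0)) = 3³ + 16*((-2 - 1*11) + 0^(3/2)) = 27 + 16*((-2 - 11) + 0) = 27 + 16*(-13 + 0) = 27 + 16*(-13) = 27 - 208 = -181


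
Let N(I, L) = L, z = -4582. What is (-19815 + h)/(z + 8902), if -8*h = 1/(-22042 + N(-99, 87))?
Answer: -3480306599/758764800 ≈ -4.5868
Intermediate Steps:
h = 1/175640 (h = -1/(8*(-22042 + 87)) = -⅛/(-21955) = -⅛*(-1/21955) = 1/175640 ≈ 5.6935e-6)
(-19815 + h)/(z + 8902) = (-19815 + 1/175640)/(-4582 + 8902) = -3480306599/175640/4320 = -3480306599/175640*1/4320 = -3480306599/758764800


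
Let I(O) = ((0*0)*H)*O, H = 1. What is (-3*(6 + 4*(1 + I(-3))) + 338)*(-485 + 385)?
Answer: -30800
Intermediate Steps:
I(O) = 0 (I(O) = ((0*0)*1)*O = (0*1)*O = 0*O = 0)
(-3*(6 + 4*(1 + I(-3))) + 338)*(-485 + 385) = (-3*(6 + 4*(1 + 0)) + 338)*(-485 + 385) = (-3*(6 + 4*1) + 338)*(-100) = (-3*(6 + 4) + 338)*(-100) = (-3*10 + 338)*(-100) = (-30 + 338)*(-100) = 308*(-100) = -30800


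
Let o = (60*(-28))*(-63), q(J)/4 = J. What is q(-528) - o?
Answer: -107952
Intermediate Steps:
q(J) = 4*J
o = 105840 (o = -1680*(-63) = 105840)
q(-528) - o = 4*(-528) - 1*105840 = -2112 - 105840 = -107952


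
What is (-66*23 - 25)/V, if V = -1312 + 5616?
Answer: -1543/4304 ≈ -0.35850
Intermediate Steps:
V = 4304
(-66*23 - 25)/V = (-66*23 - 25)/4304 = (-1518 - 25)*(1/4304) = -1543*1/4304 = -1543/4304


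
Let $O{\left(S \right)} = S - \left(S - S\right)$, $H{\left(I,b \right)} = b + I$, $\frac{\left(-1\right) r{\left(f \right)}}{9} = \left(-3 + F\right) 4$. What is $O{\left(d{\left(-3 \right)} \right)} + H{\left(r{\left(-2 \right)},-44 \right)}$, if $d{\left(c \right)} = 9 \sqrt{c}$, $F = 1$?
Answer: $28 + 9 i \sqrt{3} \approx 28.0 + 15.588 i$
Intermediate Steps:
$r{\left(f \right)} = 72$ ($r{\left(f \right)} = - 9 \left(-3 + 1\right) 4 = - 9 \left(\left(-2\right) 4\right) = \left(-9\right) \left(-8\right) = 72$)
$H{\left(I,b \right)} = I + b$
$O{\left(S \right)} = S$ ($O{\left(S \right)} = S - 0 = S + 0 = S$)
$O{\left(d{\left(-3 \right)} \right)} + H{\left(r{\left(-2 \right)},-44 \right)} = 9 \sqrt{-3} + \left(72 - 44\right) = 9 i \sqrt{3} + 28 = 28 + 9 i \sqrt{3}$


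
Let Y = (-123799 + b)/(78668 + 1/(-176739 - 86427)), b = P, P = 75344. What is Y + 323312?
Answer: 6693432456573214/20702742887 ≈ 3.2331e+5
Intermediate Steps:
b = 75344
Y = -12751708530/20702742887 (Y = (-123799 + 75344)/(78668 + 1/(-176739 - 86427)) = -48455/(78668 + 1/(-263166)) = -48455/(78668 - 1/263166) = -48455/20702742887/263166 = -48455*263166/20702742887 = -12751708530/20702742887 ≈ -0.61594)
Y + 323312 = -12751708530/20702742887 + 323312 = 6693432456573214/20702742887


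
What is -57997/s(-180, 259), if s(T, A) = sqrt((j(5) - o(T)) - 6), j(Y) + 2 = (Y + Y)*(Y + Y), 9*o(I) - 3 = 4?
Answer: -173991*sqrt(821)/821 ≈ -6072.3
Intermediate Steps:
o(I) = 7/9 (o(I) = 1/3 + (1/9)*4 = 1/3 + 4/9 = 7/9)
j(Y) = -2 + 4*Y**2 (j(Y) = -2 + (Y + Y)*(Y + Y) = -2 + (2*Y)*(2*Y) = -2 + 4*Y**2)
s(T, A) = sqrt(821)/3 (s(T, A) = sqrt(((-2 + 4*5**2) - 1*7/9) - 6) = sqrt(((-2 + 4*25) - 7/9) - 6) = sqrt(((-2 + 100) - 7/9) - 6) = sqrt((98 - 7/9) - 6) = sqrt(875/9 - 6) = sqrt(821/9) = sqrt(821)/3)
-57997/s(-180, 259) = -57997*3*sqrt(821)/821 = -173991*sqrt(821)/821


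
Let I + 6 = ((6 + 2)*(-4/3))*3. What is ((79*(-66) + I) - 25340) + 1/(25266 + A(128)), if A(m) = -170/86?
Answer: -33233710933/1086353 ≈ -30592.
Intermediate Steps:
A(m) = -85/43 (A(m) = -170*1/86 = -85/43)
I = -38 (I = -6 + ((6 + 2)*(-4/3))*3 = -6 + (8*(-4*⅓))*3 = -6 + (8*(-4/3))*3 = -6 - 32/3*3 = -6 - 32 = -38)
((79*(-66) + I) - 25340) + 1/(25266 + A(128)) = ((79*(-66) - 38) - 25340) + 1/(25266 - 85/43) = ((-5214 - 38) - 25340) + 1/(1086353/43) = (-5252 - 25340) + 43/1086353 = -30592 + 43/1086353 = -33233710933/1086353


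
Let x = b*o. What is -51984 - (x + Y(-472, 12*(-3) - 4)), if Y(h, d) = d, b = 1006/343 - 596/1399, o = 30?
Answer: -24961780988/479857 ≈ -52019.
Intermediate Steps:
b = 1202966/479857 (b = 1006*(1/343) - 596*1/1399 = 1006/343 - 596/1399 = 1202966/479857 ≈ 2.5069)
x = 36088980/479857 (x = (1202966/479857)*30 = 36088980/479857 ≈ 75.208)
-51984 - (x + Y(-472, 12*(-3) - 4)) = -51984 - (36088980/479857 + (12*(-3) - 4)) = -51984 - (36088980/479857 + (-36 - 4)) = -51984 - (36088980/479857 - 40) = -51984 - 1*16894700/479857 = -51984 - 16894700/479857 = -24961780988/479857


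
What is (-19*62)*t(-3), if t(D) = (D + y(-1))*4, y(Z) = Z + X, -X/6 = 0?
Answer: 18848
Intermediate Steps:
X = 0 (X = -6*0 = 0)
y(Z) = Z (y(Z) = Z + 0 = Z)
t(D) = -4 + 4*D (t(D) = (D - 1)*4 = (-1 + D)*4 = -4 + 4*D)
(-19*62)*t(-3) = (-19*62)*(-4 + 4*(-3)) = -1178*(-4 - 12) = -1178*(-16) = 18848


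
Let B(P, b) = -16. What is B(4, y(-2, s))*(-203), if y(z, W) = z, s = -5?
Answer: 3248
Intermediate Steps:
B(4, y(-2, s))*(-203) = -16*(-203) = 3248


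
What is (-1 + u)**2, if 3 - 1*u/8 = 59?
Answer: 201601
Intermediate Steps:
u = -448 (u = 24 - 8*59 = 24 - 472 = -448)
(-1 + u)**2 = (-1 - 448)**2 = (-449)**2 = 201601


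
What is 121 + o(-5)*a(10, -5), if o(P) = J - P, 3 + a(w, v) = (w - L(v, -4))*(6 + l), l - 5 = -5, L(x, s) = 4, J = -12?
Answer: -110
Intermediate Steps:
l = 0 (l = 5 - 5 = 0)
a(w, v) = -27 + 6*w (a(w, v) = -3 + (w - 1*4)*(6 + 0) = -3 + (w - 4)*6 = -3 + (-4 + w)*6 = -3 + (-24 + 6*w) = -27 + 6*w)
o(P) = -12 - P
121 + o(-5)*a(10, -5) = 121 + (-12 - 1*(-5))*(-27 + 6*10) = 121 + (-12 + 5)*(-27 + 60) = 121 - 7*33 = 121 - 231 = -110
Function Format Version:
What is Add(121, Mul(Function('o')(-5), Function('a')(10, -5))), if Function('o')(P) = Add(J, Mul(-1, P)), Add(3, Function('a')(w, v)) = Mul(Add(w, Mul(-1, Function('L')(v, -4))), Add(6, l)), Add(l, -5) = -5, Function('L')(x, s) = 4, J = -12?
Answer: -110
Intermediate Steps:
l = 0 (l = Add(5, -5) = 0)
Function('a')(w, v) = Add(-27, Mul(6, w)) (Function('a')(w, v) = Add(-3, Mul(Add(w, Mul(-1, 4)), Add(6, 0))) = Add(-3, Mul(Add(w, -4), 6)) = Add(-3, Mul(Add(-4, w), 6)) = Add(-3, Add(-24, Mul(6, w))) = Add(-27, Mul(6, w)))
Function('o')(P) = Add(-12, Mul(-1, P))
Add(121, Mul(Function('o')(-5), Function('a')(10, -5))) = Add(121, Mul(Add(-12, Mul(-1, -5)), Add(-27, Mul(6, 10)))) = Add(121, Mul(Add(-12, 5), Add(-27, 60))) = Add(121, Mul(-7, 33)) = Add(121, -231) = -110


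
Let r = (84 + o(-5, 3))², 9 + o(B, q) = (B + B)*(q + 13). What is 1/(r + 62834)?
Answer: 1/70059 ≈ 1.4274e-5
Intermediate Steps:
o(B, q) = -9 + 2*B*(13 + q) (o(B, q) = -9 + (B + B)*(q + 13) = -9 + (2*B)*(13 + q) = -9 + 2*B*(13 + q))
r = 7225 (r = (84 + (-9 + 26*(-5) + 2*(-5)*3))² = (84 + (-9 - 130 - 30))² = (84 - 169)² = (-85)² = 7225)
1/(r + 62834) = 1/(7225 + 62834) = 1/70059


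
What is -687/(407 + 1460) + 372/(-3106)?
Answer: -1414173/2899451 ≈ -0.48774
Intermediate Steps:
-687/(407 + 1460) + 372/(-3106) = -687/1867 + 372*(-1/3106) = -687*1/1867 - 186/1553 = -687/1867 - 186/1553 = -1414173/2899451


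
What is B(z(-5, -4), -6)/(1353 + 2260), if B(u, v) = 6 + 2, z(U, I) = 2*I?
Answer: 8/3613 ≈ 0.0022142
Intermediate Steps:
B(u, v) = 8
B(z(-5, -4), -6)/(1353 + 2260) = 8/(1353 + 2260) = 8/3613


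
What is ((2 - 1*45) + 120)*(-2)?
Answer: -154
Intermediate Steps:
((2 - 1*45) + 120)*(-2) = ((2 - 45) + 120)*(-2) = (-43 + 120)*(-2) = 77*(-2) = -154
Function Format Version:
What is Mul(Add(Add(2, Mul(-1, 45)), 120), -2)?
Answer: -154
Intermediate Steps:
Mul(Add(Add(2, Mul(-1, 45)), 120), -2) = Mul(Add(Add(2, -45), 120), -2) = Mul(Add(-43, 120), -2) = Mul(77, -2) = -154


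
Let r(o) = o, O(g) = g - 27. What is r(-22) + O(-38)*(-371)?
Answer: 24093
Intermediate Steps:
O(g) = -27 + g
r(-22) + O(-38)*(-371) = -22 + (-27 - 38)*(-371) = -22 - 65*(-371) = -22 + 24115 = 24093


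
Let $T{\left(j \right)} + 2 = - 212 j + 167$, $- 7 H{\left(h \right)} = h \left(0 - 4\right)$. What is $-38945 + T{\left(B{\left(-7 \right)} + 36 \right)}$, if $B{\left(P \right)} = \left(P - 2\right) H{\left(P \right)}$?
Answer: $-54044$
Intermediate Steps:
$H{\left(h \right)} = \frac{4 h}{7}$ ($H{\left(h \right)} = - \frac{h \left(0 - 4\right)}{7} = - \frac{h \left(-4\right)}{7} = - \frac{\left(-4\right) h}{7} = \frac{4 h}{7}$)
$B{\left(P \right)} = \frac{4 P \left(-2 + P\right)}{7}$ ($B{\left(P \right)} = \left(P - 2\right) \frac{4 P}{7} = \left(-2 + P\right) \frac{4 P}{7} = \frac{4 P \left(-2 + P\right)}{7}$)
$T{\left(j \right)} = 165 - 212 j$ ($T{\left(j \right)} = -2 - \left(-167 + 212 j\right) = 165 - 212 j$)
$-38945 + T{\left(B{\left(-7 \right)} + 36 \right)} = -38945 + \left(165 - 212 \left(\frac{4}{7} \left(-7\right) \left(-2 - 7\right) + 36\right)\right) = -38945 + \left(165 - 212 \left(\frac{4}{7} \left(-7\right) \left(-9\right) + 36\right)\right) = -38945 + \left(165 - 212 \left(36 + 36\right)\right) = -38945 + \left(165 - 15264\right) = -38945 - 15099 = -54044$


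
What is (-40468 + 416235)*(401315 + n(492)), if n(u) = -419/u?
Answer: 74193901887287/492 ≈ 1.5080e+11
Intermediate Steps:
(-40468 + 416235)*(401315 + n(492)) = (-40468 + 416235)*(401315 - 419/492) = 375767*(401315 - 419*1/492) = 375767*(401315 - 419/492) = 375767*(197446561/492) = 74193901887287/492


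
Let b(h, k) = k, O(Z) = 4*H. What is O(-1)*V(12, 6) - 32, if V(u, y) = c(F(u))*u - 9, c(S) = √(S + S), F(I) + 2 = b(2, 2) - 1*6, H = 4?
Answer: -176 + 384*I*√3 ≈ -176.0 + 665.11*I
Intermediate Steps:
O(Z) = 16 (O(Z) = 4*4 = 16)
F(I) = -6 (F(I) = -2 + (2 - 1*6) = -2 + (2 - 6) = -2 - 4 = -6)
c(S) = √2*√S (c(S) = √(2*S) = √2*√S)
V(u, y) = -9 + 2*I*u*√3 (V(u, y) = (√2*√(-6))*u - 9 = (√2*(I*√6))*u - 9 = (2*I*√3)*u - 9 = 2*I*u*√3 - 9 = -9 + 2*I*u*√3)
O(-1)*V(12, 6) - 32 = 16*(-9 + 2*I*12*√3) - 32 = 16*(-9 + 24*I*√3) - 32 = (-144 + 384*I*√3) - 32 = -176 + 384*I*√3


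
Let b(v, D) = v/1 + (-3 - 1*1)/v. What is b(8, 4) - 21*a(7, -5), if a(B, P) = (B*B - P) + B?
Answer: -2547/2 ≈ -1273.5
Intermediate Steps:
b(v, D) = v - 4/v (b(v, D) = v*1 + (-3 - 1)/v = v - 4/v)
a(B, P) = B + B**2 - P (a(B, P) = (B**2 - P) + B = B + B**2 - P)
b(8, 4) - 21*a(7, -5) = (8 - 4/8) - 21*(7 + 7**2 - 1*(-5)) = (8 - 4*1/8) - 21*(7 + 49 + 5) = (8 - 1/2) - 21*61 = 15/2 - 1281 = -2547/2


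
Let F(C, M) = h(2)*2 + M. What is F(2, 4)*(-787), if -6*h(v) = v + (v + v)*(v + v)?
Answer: 1574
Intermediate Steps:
h(v) = -2*v²/3 - v/6 (h(v) = -(v + (v + v)*(v + v))/6 = -(v + (2*v)*(2*v))/6 = -(v + 4*v²)/6 = -2*v²/3 - v/6)
F(C, M) = -6 + M (F(C, M) = -⅙*2*(1 + 4*2)*2 + M = -⅙*2*(1 + 8)*2 + M = -⅙*2*9*2 + M = -3*2 + M = -6 + M)
F(2, 4)*(-787) = (-6 + 4)*(-787) = -2*(-787) = 1574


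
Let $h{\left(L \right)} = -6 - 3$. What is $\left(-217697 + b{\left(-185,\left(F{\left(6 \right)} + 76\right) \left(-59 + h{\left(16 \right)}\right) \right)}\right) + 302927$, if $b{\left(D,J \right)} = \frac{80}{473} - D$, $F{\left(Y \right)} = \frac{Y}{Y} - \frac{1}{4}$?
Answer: $\frac{40401375}{473} \approx 85415.0$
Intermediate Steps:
$h{\left(L \right)} = -9$ ($h{\left(L \right)} = -6 - 3 = -9$)
$F{\left(Y \right)} = \frac{3}{4}$ ($F{\left(Y \right)} = 1 - \frac{1}{4} = \frac{3}{4}$)
$b{\left(D,J \right)} = \frac{80}{473} - D$ ($b{\left(D,J \right)} = 80 \cdot \frac{1}{473} - D = \frac{80}{473} - D$)
$\left(-217697 + b{\left(-185,\left(F{\left(6 \right)} + 76\right) \left(-59 + h{\left(16 \right)}\right) \right)}\right) + 302927 = \left(-217697 + \left(\frac{80}{473} - -185\right)\right) + 302927 = \left(-217697 + \left(\frac{80}{473} + 185\right)\right) + 302927 = \left(-217697 + \frac{87585}{473}\right) + 302927 = - \frac{102883096}{473} + 302927 = \frac{40401375}{473}$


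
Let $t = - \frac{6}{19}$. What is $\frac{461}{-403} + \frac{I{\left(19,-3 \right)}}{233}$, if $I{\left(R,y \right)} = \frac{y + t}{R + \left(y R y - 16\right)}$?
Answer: $- \frac{118377589}{103476698} \approx -1.144$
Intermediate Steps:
$t = - \frac{6}{19}$ ($t = \left(-6\right) \frac{1}{19} = - \frac{6}{19} \approx -0.31579$)
$I{\left(R,y \right)} = \frac{- \frac{6}{19} + y}{-16 + R + R y^{2}}$ ($I{\left(R,y \right)} = \frac{y - \frac{6}{19}}{R + \left(y R y - 16\right)} = \frac{- \frac{6}{19} + y}{R + \left(R y y - 16\right)} = \frac{- \frac{6}{19} + y}{R + \left(R y^{2} - 16\right)} = \frac{- \frac{6}{19} + y}{R + \left(-16 + R y^{2}\right)} = \frac{- \frac{6}{19} + y}{-16 + R + R y^{2}}$)
$\frac{461}{-403} + \frac{I{\left(19,-3 \right)}}{233} = \frac{461}{-403} + \frac{\frac{1}{-16 + 19 + 19 \left(-3\right)^{2}} \left(- \frac{6}{19} - 3\right)}{233} = 461 \left(- \frac{1}{403}\right) + \frac{1}{-16 + 19 + 19 \cdot 9} \left(- \frac{63}{19}\right) \frac{1}{233} = - \frac{461}{403} + \frac{1}{-16 + 19 + 171} \left(- \frac{63}{19}\right) \frac{1}{233} = - \frac{461}{403} + \frac{1}{174} \left(- \frac{63}{19}\right) \frac{1}{233} = - \frac{461}{403} - \frac{21}{256766} = - \frac{118377589}{103476698}$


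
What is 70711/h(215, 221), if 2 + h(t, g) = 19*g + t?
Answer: 70711/4412 ≈ 16.027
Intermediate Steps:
h(t, g) = -2 + t + 19*g (h(t, g) = -2 + (19*g + t) = -2 + (t + 19*g) = -2 + t + 19*g)
70711/h(215, 221) = 70711/(-2 + 215 + 19*221) = 70711/(-2 + 215 + 4199) = 70711/4412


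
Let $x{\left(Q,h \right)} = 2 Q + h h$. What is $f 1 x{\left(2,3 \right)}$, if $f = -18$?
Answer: $-234$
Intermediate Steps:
$x{\left(Q,h \right)} = h^{2} + 2 Q$ ($x{\left(Q,h \right)} = 2 Q + h^{2} = h^{2} + 2 Q$)
$f 1 x{\left(2,3 \right)} = \left(-18\right) 1 \left(3^{2} + 2 \cdot 2\right) = - 18 \left(9 + 4\right) = \left(-18\right) 13 = -234$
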